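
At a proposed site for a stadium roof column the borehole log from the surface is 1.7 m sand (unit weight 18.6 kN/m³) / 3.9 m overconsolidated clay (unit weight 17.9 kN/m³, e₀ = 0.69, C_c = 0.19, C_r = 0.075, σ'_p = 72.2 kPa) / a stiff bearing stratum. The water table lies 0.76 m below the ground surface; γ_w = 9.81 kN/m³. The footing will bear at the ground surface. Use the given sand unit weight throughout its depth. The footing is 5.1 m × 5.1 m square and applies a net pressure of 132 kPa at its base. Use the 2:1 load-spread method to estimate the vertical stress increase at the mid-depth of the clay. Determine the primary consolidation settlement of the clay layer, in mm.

Mid-depth of clay below the ground surface: z = 1.7 + 3.9/2 = 3.65 m.
Total vertical stress at mid-clay: σ_v = 18.6×1.7 + 17.9×1.95 = 66.525 kPa.
Pore pressure: u = 9.81×(3.65 − 0.76) = 28.351 kPa.
Initial effective stress: σ'_0 = σ_v − u = 66.525 − 28.351 = 38.174 kPa.
Stress increase at mid-clay by the 2:1 spreading method:
Δσ = qBL/((B+z)(L+z)) = 132×5.1×5.1/((5.1+3.65)(5.1+3.65)) = 44.843 kPa
Final effective stress: σ'_f = 38.174 + 44.843 = 83.017 kPa.
σ'_f = 83.017 > σ'_p = 72.2 kPa, so the stress path crosses the preconsolidation pressure — recompression up to σ'_p, then virgin compression beyond:
S_c = H/(1+e₀)·[C_r·log₁₀(σ'_p/σ'_0) + C_c·log₁₀(σ'_f/σ'_p)]
    = 3.9/1.69 × [0.075×log₁₀(72.2/38.174) + 0.19×log₁₀(83.017/72.2)]
    = 2.3077 × [0.020758 + 0.01152] = 0.07449 m

S_c ≈ 74.5 mm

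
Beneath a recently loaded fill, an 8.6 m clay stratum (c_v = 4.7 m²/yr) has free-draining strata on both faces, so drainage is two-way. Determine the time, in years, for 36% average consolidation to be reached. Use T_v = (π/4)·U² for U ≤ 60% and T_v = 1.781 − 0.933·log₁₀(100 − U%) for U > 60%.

t ≈ 0.4 years

Drainage path length: H_d = H/2 = 4.3 m (double drainage).
U ≤ 60%: T_v = (π/4)·U² = (π/4)×0.36² = 0.10179.
t = T_v·H_d²/c_v = 0.10179×4.3²/4.7 = 0.4004 years.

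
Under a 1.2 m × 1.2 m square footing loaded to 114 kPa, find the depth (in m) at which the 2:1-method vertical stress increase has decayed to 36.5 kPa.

z ≈ 0.921 m

2:1 spreading — at depth z the loaded area has grown by z in each plan dimension:
qB²/(B+z)² = Δσ_z ⇒ z = B(√(q/Δσ_z) − 1) = 1.2×(√(114/36.5) − 1) = 0.9207 m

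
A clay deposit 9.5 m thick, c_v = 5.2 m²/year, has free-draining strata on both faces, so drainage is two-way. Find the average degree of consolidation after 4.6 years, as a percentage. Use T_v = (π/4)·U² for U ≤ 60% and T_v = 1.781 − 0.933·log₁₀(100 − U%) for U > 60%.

Drainage path length: H_d = H/2 = 4.75 m (double drainage).
T_v = c_v·t/H_d² = 5.2×4.6/4.75² = 1.0602.
T_v = 1.0602 corresponds to the U > 60% branch:
U = 1 − 10^((1.781 − T_v)/0.933)/100 = 0.9408

U ≈ 94.1 %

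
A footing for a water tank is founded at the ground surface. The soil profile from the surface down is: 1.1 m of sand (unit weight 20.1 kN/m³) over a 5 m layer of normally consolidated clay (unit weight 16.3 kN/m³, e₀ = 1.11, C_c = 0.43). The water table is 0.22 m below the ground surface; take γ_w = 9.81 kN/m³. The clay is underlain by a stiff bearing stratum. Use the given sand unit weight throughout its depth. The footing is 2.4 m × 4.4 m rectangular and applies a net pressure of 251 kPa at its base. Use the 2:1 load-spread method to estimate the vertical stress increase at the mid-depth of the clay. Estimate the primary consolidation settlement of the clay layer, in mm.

Mid-depth of clay below the ground surface: z = 1.1 + 5/2 = 3.6 m.
Total vertical stress at mid-clay: σ_v = 20.1×1.1 + 16.3×2.5 = 62.86 kPa.
Pore pressure: u = 9.81×(3.6 − 0.22) = 33.158 kPa.
Initial effective stress: σ'_0 = σ_v − u = 62.86 − 33.158 = 29.702 kPa.
Stress increase at mid-clay by the 2:1 spreading method:
Δσ = qBL/((B+z)(L+z)) = 251×2.4×4.4/((2.4+3.6)(4.4+3.6)) = 55.22 kPa
Final effective stress: σ'_f = σ'_0 + Δσ = 29.702 + 55.22 = 84.922 kPa.
Normally consolidated clay, so the full stress increment lies on the virgin compression line:
S_c = C_c·H/(1+e₀)·log₁₀(σ'_f/σ'_0) = 0.43×5/(1+1.11)×log₁₀(84.922/29.702)
    = 1.019 × 0.45623 = 0.4649 m

S_c ≈ 465 mm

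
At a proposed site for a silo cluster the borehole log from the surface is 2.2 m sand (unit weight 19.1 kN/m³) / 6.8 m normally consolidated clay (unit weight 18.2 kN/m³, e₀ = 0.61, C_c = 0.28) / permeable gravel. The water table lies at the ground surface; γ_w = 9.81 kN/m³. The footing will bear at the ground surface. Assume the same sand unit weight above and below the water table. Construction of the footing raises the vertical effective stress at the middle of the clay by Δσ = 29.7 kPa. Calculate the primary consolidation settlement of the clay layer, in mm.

Mid-depth of clay below the ground surface: z = 2.2 + 6.8/2 = 5.6 m.
Total vertical stress at mid-clay: σ_v = 19.1×2.2 + 18.2×3.4 = 103.9 kPa.
Pore pressure: u = 9.81×(5.6 − 0) = 54.936 kPa.
Initial effective stress: σ'_0 = σ_v − u = 103.9 − 54.936 = 48.964 kPa.
Final effective stress: σ'_f = σ'_0 + Δσ = 48.964 + 29.7 = 78.664 kPa.
Normally consolidated clay, so the full stress increment lies on the virgin compression line:
S_c = C_c·H/(1+e₀)·log₁₀(σ'_f/σ'_0) = 0.28×6.8/(1+0.61)×log₁₀(78.664/48.964)
    = 1.1826 × 0.2059 = 0.2435 m

S_c ≈ 243 mm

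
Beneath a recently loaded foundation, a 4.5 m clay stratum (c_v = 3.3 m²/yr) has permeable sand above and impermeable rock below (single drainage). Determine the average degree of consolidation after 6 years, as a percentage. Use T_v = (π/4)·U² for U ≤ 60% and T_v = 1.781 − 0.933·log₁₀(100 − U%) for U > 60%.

U ≈ 92.7 %

Drainage path length: H_d = H = 4.5 m (single drainage).
T_v = c_v·t/H_d² = 3.3×6/4.5² = 0.97778.
T_v = 0.97778 corresponds to the U > 60% branch:
U = 1 − 10^((1.781 − T_v)/0.933)/100 = 0.9274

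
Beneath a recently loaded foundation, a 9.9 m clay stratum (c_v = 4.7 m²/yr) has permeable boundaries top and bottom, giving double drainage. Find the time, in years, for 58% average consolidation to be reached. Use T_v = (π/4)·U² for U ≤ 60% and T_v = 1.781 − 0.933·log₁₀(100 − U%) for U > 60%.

t ≈ 1.38 years

Drainage path length: H_d = H/2 = 4.95 m (double drainage).
U ≤ 60%: T_v = (π/4)·U² = (π/4)×0.58² = 0.26421.
t = T_v·H_d²/c_v = 0.26421×4.95²/4.7 = 1.377 years.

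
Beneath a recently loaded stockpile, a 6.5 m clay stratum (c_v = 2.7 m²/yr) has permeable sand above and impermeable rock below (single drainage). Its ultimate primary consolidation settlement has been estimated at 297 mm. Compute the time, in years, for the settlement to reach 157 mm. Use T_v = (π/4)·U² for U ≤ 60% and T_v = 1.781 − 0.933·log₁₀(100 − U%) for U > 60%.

Drainage path length: H_d = H = 6.5 m (single drainage).
U = S(t)/S_ult = 157/297 = 0.5286.
U ≤ 60%: T_v = (π/4)·U² = (π/4)×0.52862² = 0.21947.
t = T_v·H_d²/c_v = 0.21947×6.5²/2.7 = 3.434 years.

t ≈ 3.43 years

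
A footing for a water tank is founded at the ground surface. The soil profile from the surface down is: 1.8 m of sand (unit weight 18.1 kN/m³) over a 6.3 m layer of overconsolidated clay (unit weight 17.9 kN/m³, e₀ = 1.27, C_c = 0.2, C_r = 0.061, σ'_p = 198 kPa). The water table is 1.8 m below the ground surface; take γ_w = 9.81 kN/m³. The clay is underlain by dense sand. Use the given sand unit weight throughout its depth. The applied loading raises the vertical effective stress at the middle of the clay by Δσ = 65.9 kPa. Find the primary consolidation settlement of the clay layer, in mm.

Mid-depth of clay below the ground surface: z = 1.8 + 6.3/2 = 4.95 m.
Total vertical stress at mid-clay: σ_v = 18.1×1.8 + 17.9×3.15 = 88.965 kPa.
Pore pressure: u = 9.81×(4.95 − 1.8) = 30.902 kPa.
Initial effective stress: σ'_0 = σ_v − u = 88.965 − 30.902 = 58.063 kPa.
Final effective stress: σ'_f = 58.063 + 65.9 = 123.96 kPa.
σ'_f = 123.96 ≤ σ'_p = 198 kPa, so the clay remains overconsolidated and only the recompression index applies:
S_c = C_r·H/(1+e₀)·log₁₀(σ'_f/σ'_0) = 0.061×6.3/2.27×log₁₀(123.96/58.063)
    = 0.16929 × 0.32938 = 0.05576 m

S_c ≈ 55.8 mm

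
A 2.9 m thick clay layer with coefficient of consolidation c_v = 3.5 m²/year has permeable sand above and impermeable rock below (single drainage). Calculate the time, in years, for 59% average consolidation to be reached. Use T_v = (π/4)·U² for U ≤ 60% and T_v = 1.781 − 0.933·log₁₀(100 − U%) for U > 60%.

Drainage path length: H_d = H = 2.9 m (single drainage).
U ≤ 60%: T_v = (π/4)·U² = (π/4)×0.59² = 0.2734.
t = T_v·H_d²/c_v = 0.2734×2.9²/3.5 = 0.6569 years.

t ≈ 0.657 years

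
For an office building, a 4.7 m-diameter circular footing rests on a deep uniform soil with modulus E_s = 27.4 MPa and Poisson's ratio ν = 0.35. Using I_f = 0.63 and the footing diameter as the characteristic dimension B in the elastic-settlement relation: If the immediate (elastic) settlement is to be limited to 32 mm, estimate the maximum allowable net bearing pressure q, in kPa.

q ≈ 337 kPa

E_s = 27.4 MPa = 27400 kPa.
S_e = q·B·(1−ν²)/E_s · I_f  ⇒  q = S_e·E_s / (B·(1−ν²)·I_f).
q = 0.032 × 27400 / (4.7 × 0.8775 × 0.63) = 337.5 kPa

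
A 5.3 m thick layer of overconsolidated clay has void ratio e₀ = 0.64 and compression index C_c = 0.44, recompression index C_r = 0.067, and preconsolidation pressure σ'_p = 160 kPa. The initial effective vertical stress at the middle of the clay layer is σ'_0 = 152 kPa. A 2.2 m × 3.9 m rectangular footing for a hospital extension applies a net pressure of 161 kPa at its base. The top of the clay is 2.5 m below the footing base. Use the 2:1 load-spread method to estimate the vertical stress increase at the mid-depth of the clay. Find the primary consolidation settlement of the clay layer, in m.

S_c ≈ 0.0522 m

Mid-depth of clay below the footing base: z = 2.5 + 5.3/2 = 5.15 m.
Stress increase at mid-clay by the 2:1 spreading method:
Δσ = qBL/((B+z)(L+z)) = 161×2.2×3.9/((2.2+5.15)(3.9+5.15)) = 20.767 kPa
Final effective stress: σ'_f = 152 + 20.767 = 172.77 kPa.
σ'_f = 172.77 > σ'_p = 160 kPa, so the stress path crosses the preconsolidation pressure — recompression up to σ'_p, then virgin compression beyond:
S_c = H/(1+e₀)·[C_r·log₁₀(σ'_p/σ'_0) + C_c·log₁₀(σ'_f/σ'_p)]
    = 5.3/1.64 × [0.067×log₁₀(160/152) + 0.44×log₁₀(172.77/160)]
    = 3.2317 × [0.0014925 + 0.014673] = 0.05224 m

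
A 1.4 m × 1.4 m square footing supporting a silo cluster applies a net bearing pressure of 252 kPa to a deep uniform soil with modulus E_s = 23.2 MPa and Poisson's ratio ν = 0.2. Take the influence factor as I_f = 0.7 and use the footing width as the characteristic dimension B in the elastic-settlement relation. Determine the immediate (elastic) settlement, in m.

Immediate (elastic) settlement: S_e = q·B·(1−ν²)/E_s · I_f.
E_s = 23.2 MPa = 23200 kPa.
S_e = 252 × 1.4 × (1 − 0.2²) / 23200 × 0.7
    = 252 × 1.4 × 0.96 / 23200 × 0.7
    = 0.01022 m

S_e ≈ 0.0102 m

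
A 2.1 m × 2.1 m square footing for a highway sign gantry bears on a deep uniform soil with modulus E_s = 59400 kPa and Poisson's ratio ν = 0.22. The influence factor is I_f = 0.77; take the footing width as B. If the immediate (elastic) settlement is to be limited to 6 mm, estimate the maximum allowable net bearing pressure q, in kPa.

q ≈ 232 kPa

S_e = q·B·(1−ν²)/E_s · I_f  ⇒  q = S_e·E_s / (B·(1−ν²)·I_f).
q = 0.006 × 59400 / (2.1 × 0.9516 × 0.77) = 231.6 kPa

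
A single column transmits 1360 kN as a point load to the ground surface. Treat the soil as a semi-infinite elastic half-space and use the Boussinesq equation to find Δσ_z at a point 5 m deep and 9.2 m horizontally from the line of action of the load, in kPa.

Boussinesq vertical stress below a point load on an elastic half-space:
Δσ_z = 3P/(2πz²) · [1 + (r/z)²]^(−5/2)
r/z = 9.2/5 = 1.84; [1+(r/z)²]^(−5/2) = 0.024827.
Δσ_z = 3×1360/(2π×5²) × 0.024827 = 25.974 × 0.024827 = 0.6449 kPa

Δσ_z ≈ 0.645 kPa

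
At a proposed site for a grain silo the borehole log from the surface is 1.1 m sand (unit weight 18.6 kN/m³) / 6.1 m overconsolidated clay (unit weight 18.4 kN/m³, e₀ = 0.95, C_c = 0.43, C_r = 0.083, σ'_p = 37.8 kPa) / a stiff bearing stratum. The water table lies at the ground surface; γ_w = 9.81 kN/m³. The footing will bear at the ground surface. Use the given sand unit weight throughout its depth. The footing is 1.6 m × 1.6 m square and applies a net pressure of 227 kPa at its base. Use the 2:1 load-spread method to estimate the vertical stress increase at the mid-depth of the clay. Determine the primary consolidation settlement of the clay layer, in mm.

S_c ≈ 208 mm

Mid-depth of clay below the ground surface: z = 1.1 + 6.1/2 = 4.15 m.
Total vertical stress at mid-clay: σ_v = 18.6×1.1 + 18.4×3.05 = 76.58 kPa.
Pore pressure: u = 9.81×(4.15 − 0) = 40.712 kPa.
Initial effective stress: σ'_0 = σ_v − u = 76.58 − 40.712 = 35.868 kPa.
Stress increase at mid-clay by the 2:1 spreading method:
Δσ = qBL/((B+z)(L+z)) = 227×1.6×1.6/((1.6+4.15)(1.6+4.15)) = 17.576 kPa
Final effective stress: σ'_f = 35.868 + 17.576 = 53.444 kPa.
σ'_f = 53.444 > σ'_p = 37.8 kPa, so the stress path crosses the preconsolidation pressure — recompression up to σ'_p, then virgin compression beyond:
S_c = H/(1+e₀)·[C_r·log₁₀(σ'_p/σ'_0) + C_c·log₁₀(σ'_f/σ'_p)]
    = 6.1/1.95 × [0.083×log₁₀(37.8/35.868) + 0.43×log₁₀(53.444/37.8)]
    = 3.1282 × [0.0018911 + 0.064675] = 0.2082 m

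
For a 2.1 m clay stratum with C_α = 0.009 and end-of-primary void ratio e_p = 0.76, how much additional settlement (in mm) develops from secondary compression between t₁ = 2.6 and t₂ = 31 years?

Secondary compression: S_s = C_α·H/(1+e_p)·log₁₀(t₂/t₁)
S_s = 0.009×2.1/(1+0.76)×log₁₀(31/2.6)
    = 0.01074 × 1.076 = 0.01156 m

S_s ≈ 11.6 mm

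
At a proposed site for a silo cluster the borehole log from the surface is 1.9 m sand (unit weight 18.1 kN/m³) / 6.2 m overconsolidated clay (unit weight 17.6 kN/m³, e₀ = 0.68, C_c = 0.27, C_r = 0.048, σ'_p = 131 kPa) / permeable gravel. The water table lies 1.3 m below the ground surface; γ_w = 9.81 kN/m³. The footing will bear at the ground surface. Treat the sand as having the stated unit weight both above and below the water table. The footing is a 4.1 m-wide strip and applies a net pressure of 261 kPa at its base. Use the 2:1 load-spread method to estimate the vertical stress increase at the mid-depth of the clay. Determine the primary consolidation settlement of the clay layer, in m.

Mid-depth of clay below the ground surface: z = 1.9 + 6.2/2 = 5 m.
Total vertical stress at mid-clay: σ_v = 18.1×1.9 + 17.6×3.1 = 88.95 kPa.
Pore pressure: u = 9.81×(5 − 1.3) = 36.297 kPa.
Initial effective stress: σ'_0 = σ_v − u = 88.95 − 36.297 = 52.653 kPa.
Stress increase at mid-clay by the 2:1 spreading method:
Δσ = qB/(B+z) = 261×4.1/(4.1+5) = 117.59 kPa
Final effective stress: σ'_f = 52.653 + 117.59 = 170.24 kPa.
σ'_f = 170.24 > σ'_p = 131 kPa, so the stress path crosses the preconsolidation pressure — recompression up to σ'_p, then virgin compression beyond:
S_c = H/(1+e₀)·[C_r·log₁₀(σ'_p/σ'_0) + C_c·log₁₀(σ'_f/σ'_p)]
    = 6.2/1.68 × [0.048×log₁₀(131/52.653) + 0.27×log₁₀(170.24/131)]
    = 3.6905 × [0.019001 + 0.030723] = 0.1835 m

S_c ≈ 0.184 m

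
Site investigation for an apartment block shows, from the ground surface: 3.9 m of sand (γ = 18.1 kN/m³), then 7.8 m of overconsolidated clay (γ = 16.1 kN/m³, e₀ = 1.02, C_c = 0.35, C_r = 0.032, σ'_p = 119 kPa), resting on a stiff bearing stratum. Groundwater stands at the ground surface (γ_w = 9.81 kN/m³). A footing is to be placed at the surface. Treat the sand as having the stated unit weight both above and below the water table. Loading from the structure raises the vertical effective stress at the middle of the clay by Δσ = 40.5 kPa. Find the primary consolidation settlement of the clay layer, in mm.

Mid-depth of clay below the ground surface: z = 3.9 + 7.8/2 = 7.8 m.
Total vertical stress at mid-clay: σ_v = 18.1×3.9 + 16.1×3.9 = 133.38 kPa.
Pore pressure: u = 9.81×(7.8 − 0) = 76.518 kPa.
Initial effective stress: σ'_0 = σ_v − u = 133.38 − 76.518 = 56.862 kPa.
Final effective stress: σ'_f = 56.862 + 40.5 = 97.362 kPa.
σ'_f = 97.362 ≤ σ'_p = 119 kPa, so the clay remains overconsolidated and only the recompression index applies:
S_c = C_r·H/(1+e₀)·log₁₀(σ'_f/σ'_0) = 0.032×7.8/2.02×log₁₀(97.362/56.862)
    = 0.12356 × 0.23357 = 0.02886 m

S_c ≈ 28.9 mm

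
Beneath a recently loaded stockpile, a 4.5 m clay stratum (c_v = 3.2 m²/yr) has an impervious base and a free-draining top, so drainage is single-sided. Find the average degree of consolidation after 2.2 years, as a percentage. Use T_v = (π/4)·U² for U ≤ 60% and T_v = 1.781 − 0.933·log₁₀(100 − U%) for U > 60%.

Drainage path length: H_d = H = 4.5 m (single drainage).
T_v = c_v·t/H_d² = 3.2×2.2/4.5² = 0.34765.
T_v = 0.34765 corresponds to the U > 60% branch:
U = 1 − 10^((1.781 − T_v)/0.933)/100 = 0.6562

U ≈ 65.6 %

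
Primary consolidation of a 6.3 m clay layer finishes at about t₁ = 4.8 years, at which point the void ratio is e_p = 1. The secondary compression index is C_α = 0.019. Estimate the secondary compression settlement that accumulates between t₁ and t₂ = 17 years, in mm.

S_s ≈ 32.9 mm

Secondary compression: S_s = C_α·H/(1+e_p)·log₁₀(t₂/t₁)
S_s = 0.019×6.3/(1+1)×log₁₀(17/4.8)
    = 0.05985 × 0.5492 = 0.03287 m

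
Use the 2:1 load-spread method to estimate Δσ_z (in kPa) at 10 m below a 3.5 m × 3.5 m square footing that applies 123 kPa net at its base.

Δσ_z ≈ 8.27 kPa

By the 2:1 method the load spreads at 1 horizontal : 2 vertical, so at depth z the loaded area has grown by z in each plan dimension:
Δσ = qBL/((B+z)(L+z)) = 123×3.5×3.5/((3.5+10)(3.5+10)) = 8.2675 kPa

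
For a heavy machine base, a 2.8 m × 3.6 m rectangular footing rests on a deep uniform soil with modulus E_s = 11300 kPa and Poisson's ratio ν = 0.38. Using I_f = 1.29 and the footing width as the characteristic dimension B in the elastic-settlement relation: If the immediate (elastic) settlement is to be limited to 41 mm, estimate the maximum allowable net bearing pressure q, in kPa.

S_e = q·B·(1−ν²)/E_s · I_f  ⇒  q = S_e·E_s / (B·(1−ν²)·I_f).
q = 0.041 × 11300 / (2.8 × 0.8556 × 1.29) = 149.9 kPa

q ≈ 150 kPa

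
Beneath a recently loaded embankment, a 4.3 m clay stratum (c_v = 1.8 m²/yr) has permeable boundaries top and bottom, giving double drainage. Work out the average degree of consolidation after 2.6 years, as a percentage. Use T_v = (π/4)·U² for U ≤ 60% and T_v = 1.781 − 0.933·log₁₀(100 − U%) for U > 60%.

Drainage path length: H_d = H/2 = 2.15 m (double drainage).
T_v = c_v·t/H_d² = 1.8×2.6/2.15² = 1.0124.
T_v = 1.0124 corresponds to the U > 60% branch:
U = 1 − 10^((1.781 − T_v)/0.933)/100 = 0.9334

U ≈ 93.3 %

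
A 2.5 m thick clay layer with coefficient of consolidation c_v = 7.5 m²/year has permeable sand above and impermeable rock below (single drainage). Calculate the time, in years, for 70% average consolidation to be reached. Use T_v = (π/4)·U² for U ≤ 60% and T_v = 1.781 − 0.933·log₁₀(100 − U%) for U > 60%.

Drainage path length: H_d = H = 2.5 m (single drainage).
U > 60%: T_v = 1.781 − 0.933·log₁₀(100 − 70) = 0.40285.
t = T_v·H_d²/c_v = 0.40285×2.5²/7.5 = 0.3357 years.

t ≈ 0.336 years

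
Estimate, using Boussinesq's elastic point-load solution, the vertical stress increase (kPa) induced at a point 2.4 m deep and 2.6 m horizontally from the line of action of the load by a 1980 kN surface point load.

Boussinesq vertical stress below a point load on an elastic half-space:
Δσ_z = 3P/(2πz²) · [1 + (r/z)²]^(−5/2)
r/z = 2.6/2.4 = 1.0833; [1+(r/z)²]^(−5/2) = 0.14356.
Δσ_z = 3×1980/(2π×2.4²) × 0.14356 = 164.13 × 0.14356 = 23.56 kPa

Δσ_z ≈ 23.6 kPa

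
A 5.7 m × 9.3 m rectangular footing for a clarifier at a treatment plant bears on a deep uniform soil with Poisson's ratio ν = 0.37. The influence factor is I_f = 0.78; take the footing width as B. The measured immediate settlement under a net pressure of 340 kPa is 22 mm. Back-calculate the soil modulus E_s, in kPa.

E_s ≈ 59300 kPa

S_e = q·B·(1−ν²)/E_s · I_f  ⇒  E_s = q·B·(1−ν²)·I_f / S_e.
E_s = 340 × 5.7 × 0.8631 × 0.78 / 0.022 = 59300 kPa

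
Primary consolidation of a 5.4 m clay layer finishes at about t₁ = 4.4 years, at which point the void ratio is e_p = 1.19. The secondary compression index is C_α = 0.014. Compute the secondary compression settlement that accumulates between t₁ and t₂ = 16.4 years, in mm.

S_s ≈ 19.7 mm

Secondary compression: S_s = C_α·H/(1+e_p)·log₁₀(t₂/t₁)
S_s = 0.014×5.4/(1+1.19)×log₁₀(16.4/4.4)
    = 0.03452 × 0.5714 = 0.01972 m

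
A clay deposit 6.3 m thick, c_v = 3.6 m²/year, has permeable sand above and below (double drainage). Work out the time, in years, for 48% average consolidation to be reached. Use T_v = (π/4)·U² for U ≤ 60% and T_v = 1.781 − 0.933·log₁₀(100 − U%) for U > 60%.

Drainage path length: H_d = H/2 = 3.15 m (double drainage).
U ≤ 60%: T_v = (π/4)·U² = (π/4)×0.48² = 0.18096.
t = T_v·H_d²/c_v = 0.18096×3.15²/3.6 = 0.4988 years.

t ≈ 0.499 years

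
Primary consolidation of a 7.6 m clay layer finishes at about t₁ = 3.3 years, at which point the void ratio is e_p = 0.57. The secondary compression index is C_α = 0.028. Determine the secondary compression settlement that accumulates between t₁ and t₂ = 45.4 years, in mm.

Secondary compression: S_s = C_α·H/(1+e_p)·log₁₀(t₂/t₁)
S_s = 0.028×7.6/(1+0.57)×log₁₀(45.4/3.3)
    = 0.1355 × 1.139 = 0.1543 m

S_s ≈ 154 mm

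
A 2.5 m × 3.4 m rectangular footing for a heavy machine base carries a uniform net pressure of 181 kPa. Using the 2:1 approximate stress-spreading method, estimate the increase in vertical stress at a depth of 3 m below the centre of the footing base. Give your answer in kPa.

By the 2:1 method the load spreads at 1 horizontal : 2 vertical, so at depth z the loaded area has grown by z in each plan dimension:
Δσ = qBL/((B+z)(L+z)) = 181×2.5×3.4/((2.5+3)(3.4+3)) = 43.707 kPa

Δσ_z ≈ 43.7 kPa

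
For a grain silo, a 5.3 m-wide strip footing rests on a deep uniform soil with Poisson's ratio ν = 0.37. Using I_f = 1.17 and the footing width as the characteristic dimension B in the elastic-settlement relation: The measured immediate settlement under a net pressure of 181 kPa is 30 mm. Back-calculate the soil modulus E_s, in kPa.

S_e = q·B·(1−ν²)/E_s · I_f  ⇒  E_s = q·B·(1−ν²)·I_f / S_e.
E_s = 181 × 5.3 × 0.8631 × 1.17 / 0.03 = 32290 kPa

E_s ≈ 32300 kPa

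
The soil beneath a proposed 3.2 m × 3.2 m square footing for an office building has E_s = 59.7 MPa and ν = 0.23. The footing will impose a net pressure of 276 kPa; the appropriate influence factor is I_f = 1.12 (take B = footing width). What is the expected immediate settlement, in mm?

S_e ≈ 15.7 mm

Immediate (elastic) settlement: S_e = q·B·(1−ν²)/E_s · I_f.
E_s = 59.7 MPa = 59700 kPa.
S_e = 276 × 3.2 × (1 − 0.23²) / 59700 × 1.12
    = 276 × 3.2 × 0.9471 / 59700 × 1.12
    = 0.01569 m = 15.69 mm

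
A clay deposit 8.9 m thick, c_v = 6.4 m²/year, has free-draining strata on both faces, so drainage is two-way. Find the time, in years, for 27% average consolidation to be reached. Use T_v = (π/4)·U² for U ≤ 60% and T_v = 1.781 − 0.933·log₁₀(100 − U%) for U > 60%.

t ≈ 0.177 years

Drainage path length: H_d = H/2 = 4.45 m (double drainage).
U ≤ 60%: T_v = (π/4)·U² = (π/4)×0.27² = 0.057256.
t = T_v·H_d²/c_v = 0.057256×4.45²/6.4 = 0.1772 years.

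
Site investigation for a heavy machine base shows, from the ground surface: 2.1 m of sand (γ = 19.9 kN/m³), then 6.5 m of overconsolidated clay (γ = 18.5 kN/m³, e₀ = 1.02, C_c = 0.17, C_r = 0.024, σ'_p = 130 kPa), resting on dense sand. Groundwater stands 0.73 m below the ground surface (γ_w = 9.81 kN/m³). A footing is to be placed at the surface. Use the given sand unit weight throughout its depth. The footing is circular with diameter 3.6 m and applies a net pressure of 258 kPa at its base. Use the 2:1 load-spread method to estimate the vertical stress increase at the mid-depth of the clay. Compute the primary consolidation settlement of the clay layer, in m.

Mid-depth of clay below the ground surface: z = 2.1 + 6.5/2 = 5.35 m.
Total vertical stress at mid-clay: σ_v = 19.9×2.1 + 18.5×3.25 = 101.91 kPa.
Pore pressure: u = 9.81×(5.35 − 0.73) = 45.322 kPa.
Initial effective stress: σ'_0 = σ_v − u = 101.91 − 45.322 = 56.588 kPa.
Stress increase at mid-clay by the 2:1 spreading method:
Δσ ≈ qD²/(D+z)² = 258×3.6²/(3.6+5.35)² = 41.743 kPa
Final effective stress: σ'_f = 56.588 + 41.743 = 98.331 kPa.
σ'_f = 98.331 ≤ σ'_p = 130 kPa, so the clay remains overconsolidated and only the recompression index applies:
S_c = C_r·H/(1+e₀)·log₁₀(σ'_f/σ'_0) = 0.024×6.5/2.02×log₁₀(98.331/56.588)
    = 0.077227 × 0.23997 = 0.01853 m

S_c ≈ 0.0185 m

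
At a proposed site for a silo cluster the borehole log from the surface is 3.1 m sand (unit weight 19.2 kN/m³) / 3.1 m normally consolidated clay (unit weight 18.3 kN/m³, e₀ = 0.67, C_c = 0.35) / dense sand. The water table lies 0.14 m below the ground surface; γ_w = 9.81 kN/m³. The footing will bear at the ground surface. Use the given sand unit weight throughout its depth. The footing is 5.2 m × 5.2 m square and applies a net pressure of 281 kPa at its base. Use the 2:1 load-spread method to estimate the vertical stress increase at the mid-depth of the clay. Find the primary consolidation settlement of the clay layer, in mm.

S_c ≈ 290 mm

Mid-depth of clay below the ground surface: z = 3.1 + 3.1/2 = 4.65 m.
Total vertical stress at mid-clay: σ_v = 19.2×3.1 + 18.3×1.55 = 87.885 kPa.
Pore pressure: u = 9.81×(4.65 − 0.14) = 44.243 kPa.
Initial effective stress: σ'_0 = σ_v − u = 87.885 − 44.243 = 43.642 kPa.
Stress increase at mid-clay by the 2:1 spreading method:
Δσ = qBL/((B+z)(L+z)) = 281×5.2×5.2/((5.2+4.65)(5.2+4.65)) = 78.314 kPa
Final effective stress: σ'_f = σ'_0 + Δσ = 43.642 + 78.314 = 121.96 kPa.
Normally consolidated clay, so the full stress increment lies on the virgin compression line:
S_c = C_c·H/(1+e₀)·log₁₀(σ'_f/σ'_0) = 0.35×3.1/(1+0.67)×log₁₀(121.96/43.642)
    = 0.6497 × 0.44631 = 0.29 m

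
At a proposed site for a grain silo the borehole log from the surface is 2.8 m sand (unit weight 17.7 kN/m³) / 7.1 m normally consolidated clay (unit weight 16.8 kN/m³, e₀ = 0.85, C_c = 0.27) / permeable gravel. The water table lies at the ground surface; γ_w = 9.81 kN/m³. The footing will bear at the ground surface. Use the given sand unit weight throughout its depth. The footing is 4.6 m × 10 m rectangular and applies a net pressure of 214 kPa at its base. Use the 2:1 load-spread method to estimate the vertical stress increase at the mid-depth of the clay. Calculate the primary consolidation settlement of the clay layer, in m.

S_c ≈ 0.349 m

Mid-depth of clay below the ground surface: z = 2.8 + 7.1/2 = 6.35 m.
Total vertical stress at mid-clay: σ_v = 17.7×2.8 + 16.8×3.55 = 109.2 kPa.
Pore pressure: u = 9.81×(6.35 − 0) = 62.294 kPa.
Initial effective stress: σ'_0 = σ_v − u = 109.2 − 62.294 = 46.906 kPa.
Stress increase at mid-clay by the 2:1 spreading method:
Δσ = qBL/((B+z)(L+z)) = 214×4.6×10/((4.6+6.35)(10+6.35)) = 54.984 kPa
Final effective stress: σ'_f = σ'_0 + Δσ = 46.906 + 54.984 = 101.89 kPa.
Normally consolidated clay, so the full stress increment lies on the virgin compression line:
S_c = C_c·H/(1+e₀)·log₁₀(σ'_f/σ'_0) = 0.27×7.1/(1+0.85)×log₁₀(101.89/46.906)
    = 1.0362 × 0.3369 = 0.3491 m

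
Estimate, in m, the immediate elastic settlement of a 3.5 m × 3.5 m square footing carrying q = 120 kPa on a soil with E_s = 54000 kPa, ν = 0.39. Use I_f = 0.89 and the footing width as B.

S_e ≈ 0.00587 m

Immediate (elastic) settlement: S_e = q·B·(1−ν²)/E_s · I_f.
S_e = 120 × 3.5 × (1 − 0.39²) / 54000 × 0.89
    = 120 × 3.5 × 0.8479 / 54000 × 0.89
    = 0.005869 m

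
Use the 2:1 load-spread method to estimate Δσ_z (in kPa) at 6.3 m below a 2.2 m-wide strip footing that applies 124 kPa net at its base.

Δσ_z ≈ 32.1 kPa

By the 2:1 method the load spreads at 1 horizontal : 2 vertical, so at depth z the loaded area has grown by z in each plan dimension:
Δσ = qB/(B+z) = 124×2.2/(2.2+6.3) = 32.094 kPa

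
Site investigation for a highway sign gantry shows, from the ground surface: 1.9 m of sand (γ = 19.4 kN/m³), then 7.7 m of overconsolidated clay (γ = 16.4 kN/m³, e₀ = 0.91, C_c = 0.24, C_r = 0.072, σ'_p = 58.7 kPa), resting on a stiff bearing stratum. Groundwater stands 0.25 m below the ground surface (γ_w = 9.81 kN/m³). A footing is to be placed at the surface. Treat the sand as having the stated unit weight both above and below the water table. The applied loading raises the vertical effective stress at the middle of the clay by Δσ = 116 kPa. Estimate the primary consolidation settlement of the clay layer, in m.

S_c ≈ 0.457 m

Mid-depth of clay below the ground surface: z = 1.9 + 7.7/2 = 5.75 m.
Total vertical stress at mid-clay: σ_v = 19.4×1.9 + 16.4×3.85 = 100 kPa.
Pore pressure: u = 9.81×(5.75 − 0.25) = 53.955 kPa.
Initial effective stress: σ'_0 = σ_v − u = 100 − 53.955 = 46.045 kPa.
Final effective stress: σ'_f = 46.045 + 116 = 162.05 kPa.
σ'_f = 162.05 > σ'_p = 58.7 kPa, so the stress path crosses the preconsolidation pressure — recompression up to σ'_p, then virgin compression beyond:
S_c = H/(1+e₀)·[C_r·log₁₀(σ'_p/σ'_0) + C_c·log₁₀(σ'_f/σ'_p)]
    = 7.7/1.91 × [0.072×log₁₀(58.7/46.045) + 0.24×log₁₀(162.05/58.7)]
    = 4.0314 × [0.0075928 + 0.10584] = 0.4573 m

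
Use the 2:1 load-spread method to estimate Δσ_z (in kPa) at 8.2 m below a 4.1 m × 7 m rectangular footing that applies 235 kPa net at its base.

By the 2:1 method the load spreads at 1 horizontal : 2 vertical, so at depth z the loaded area has grown by z in each plan dimension:
Δσ = qBL/((B+z)(L+z)) = 235×4.1×7/((4.1+8.2)(7+8.2)) = 36.075 kPa

Δσ_z ≈ 36.1 kPa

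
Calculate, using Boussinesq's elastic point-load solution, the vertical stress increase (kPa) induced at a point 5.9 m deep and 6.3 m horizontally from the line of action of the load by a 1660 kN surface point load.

Δσ_z ≈ 3.4 kPa

Boussinesq vertical stress below a point load on an elastic half-space:
Δσ_z = 3P/(2πz²) · [1 + (r/z)²]^(−5/2)
r/z = 6.3/5.9 = 1.0678; [1+(r/z)²]^(−5/2) = 0.14923.
Δσ_z = 3×1660/(2π×5.9²) × 0.14923 = 22.769 × 0.14923 = 3.398 kPa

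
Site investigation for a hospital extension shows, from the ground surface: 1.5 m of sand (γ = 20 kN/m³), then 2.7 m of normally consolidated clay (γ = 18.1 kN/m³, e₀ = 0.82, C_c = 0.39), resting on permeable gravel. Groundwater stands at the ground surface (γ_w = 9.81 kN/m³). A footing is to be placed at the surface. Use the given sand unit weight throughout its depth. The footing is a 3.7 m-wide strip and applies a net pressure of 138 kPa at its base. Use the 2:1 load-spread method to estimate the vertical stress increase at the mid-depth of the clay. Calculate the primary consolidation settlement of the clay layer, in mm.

S_c ≈ 345 mm

Mid-depth of clay below the ground surface: z = 1.5 + 2.7/2 = 2.85 m.
Total vertical stress at mid-clay: σ_v = 20×1.5 + 18.1×1.35 = 54.435 kPa.
Pore pressure: u = 9.81×(2.85 − 0) = 27.959 kPa.
Initial effective stress: σ'_0 = σ_v − u = 54.435 − 27.959 = 26.476 kPa.
Stress increase at mid-clay by the 2:1 spreading method:
Δσ = qB/(B+z) = 138×3.7/(3.7+2.85) = 77.954 kPa
Final effective stress: σ'_f = σ'_0 + Δσ = 26.476 + 77.954 = 104.43 kPa.
Normally consolidated clay, so the full stress increment lies on the virgin compression line:
S_c = C_c·H/(1+e₀)·log₁₀(σ'_f/σ'_0) = 0.39×2.7/(1+0.82)×log₁₀(104.43/26.476)
    = 0.57857 × 0.59597 = 0.3448 m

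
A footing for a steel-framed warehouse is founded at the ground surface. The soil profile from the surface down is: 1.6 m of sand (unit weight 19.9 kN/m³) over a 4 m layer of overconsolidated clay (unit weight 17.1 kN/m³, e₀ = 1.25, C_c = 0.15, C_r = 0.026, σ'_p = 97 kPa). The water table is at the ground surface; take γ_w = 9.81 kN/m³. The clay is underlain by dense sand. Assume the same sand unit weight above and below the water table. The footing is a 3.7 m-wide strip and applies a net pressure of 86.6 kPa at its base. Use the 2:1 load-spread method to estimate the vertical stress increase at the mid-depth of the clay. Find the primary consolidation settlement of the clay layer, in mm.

S_c ≈ 17.8 mm

Mid-depth of clay below the ground surface: z = 1.6 + 4/2 = 3.6 m.
Total vertical stress at mid-clay: σ_v = 19.9×1.6 + 17.1×2 = 66.04 kPa.
Pore pressure: u = 9.81×(3.6 − 0) = 35.316 kPa.
Initial effective stress: σ'_0 = σ_v − u = 66.04 − 35.316 = 30.724 kPa.
Stress increase at mid-clay by the 2:1 spreading method:
Δσ = qB/(B+z) = 86.6×3.7/(3.7+3.6) = 43.893 kPa
Final effective stress: σ'_f = 30.724 + 43.893 = 74.617 kPa.
σ'_f = 74.617 ≤ σ'_p = 97 kPa, so the clay remains overconsolidated and only the recompression index applies:
S_c = C_r·H/(1+e₀)·log₁₀(σ'_f/σ'_0) = 0.026×4/2.25×log₁₀(74.617/30.724)
    = 0.046223 × 0.38536 = 0.01781 m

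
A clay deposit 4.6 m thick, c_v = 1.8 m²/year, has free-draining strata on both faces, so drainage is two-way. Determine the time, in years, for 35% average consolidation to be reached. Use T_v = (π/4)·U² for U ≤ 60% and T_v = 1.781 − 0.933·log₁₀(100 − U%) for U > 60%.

t ≈ 0.283 years

Drainage path length: H_d = H/2 = 2.3 m (double drainage).
U ≤ 60%: T_v = (π/4)·U² = (π/4)×0.35² = 0.096211.
t = T_v·H_d²/c_v = 0.096211×2.3²/1.8 = 0.2828 years.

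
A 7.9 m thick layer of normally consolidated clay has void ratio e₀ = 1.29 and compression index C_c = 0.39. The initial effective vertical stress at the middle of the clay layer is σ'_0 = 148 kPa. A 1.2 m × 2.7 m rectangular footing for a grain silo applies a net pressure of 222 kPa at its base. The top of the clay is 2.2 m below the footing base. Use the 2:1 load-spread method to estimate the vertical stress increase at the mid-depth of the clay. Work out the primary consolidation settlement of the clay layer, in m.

Mid-depth of clay below the footing base: z = 2.2 + 7.9/2 = 6.15 m.
Stress increase at mid-clay by the 2:1 spreading method:
Δσ = qBL/((B+z)(L+z)) = 222×1.2×2.7/((1.2+6.15)(2.7+6.15)) = 11.058 kPa
Final effective stress: σ'_f = σ'_0 + Δσ = 148 + 11.058 = 159.06 kPa.
Normally consolidated clay, so the full stress increment lies on the virgin compression line:
S_c = C_c·H/(1+e₀)·log₁₀(σ'_f/σ'_0) = 0.39×7.9/(1+1.29)×log₁₀(159.06/148)
    = 1.3454 × 0.031299 = 0.04211 m

S_c ≈ 0.0421 m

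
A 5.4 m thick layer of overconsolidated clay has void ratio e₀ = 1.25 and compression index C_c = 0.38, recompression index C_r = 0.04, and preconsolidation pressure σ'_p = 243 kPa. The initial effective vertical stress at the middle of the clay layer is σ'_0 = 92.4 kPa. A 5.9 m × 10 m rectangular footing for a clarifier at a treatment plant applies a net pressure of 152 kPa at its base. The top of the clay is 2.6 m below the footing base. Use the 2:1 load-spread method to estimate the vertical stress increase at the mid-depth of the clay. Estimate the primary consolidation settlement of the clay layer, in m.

S_c ≈ 0.0187 m

Mid-depth of clay below the footing base: z = 2.6 + 5.4/2 = 5.3 m.
Stress increase at mid-clay by the 2:1 spreading method:
Δσ = qBL/((B+z)(L+z)) = 152×5.9×10/((5.9+5.3)(10+5.3)) = 52.334 kPa
Final effective stress: σ'_f = 92.4 + 52.334 = 144.73 kPa.
σ'_f = 144.73 ≤ σ'_p = 243 kPa, so the clay remains overconsolidated and only the recompression index applies:
S_c = C_r·H/(1+e₀)·log₁₀(σ'_f/σ'_0) = 0.04×5.4/2.25×log₁₀(144.73/92.4)
    = 0.096 × 0.19489 = 0.01871 m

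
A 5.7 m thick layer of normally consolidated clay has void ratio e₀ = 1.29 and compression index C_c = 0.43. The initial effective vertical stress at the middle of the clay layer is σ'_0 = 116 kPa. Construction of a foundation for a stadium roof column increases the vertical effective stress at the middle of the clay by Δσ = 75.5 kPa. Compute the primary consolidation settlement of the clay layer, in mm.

S_c ≈ 233 mm

Final effective stress: σ'_f = σ'_0 + Δσ = 116 + 75.5 = 191.5 kPa.
Normally consolidated clay, so the full stress increment lies on the virgin compression line:
S_c = C_c·H/(1+e₀)·log₁₀(σ'_f/σ'_0) = 0.43×5.7/(1+1.29)×log₁₀(191.5/116)
    = 1.0703 × 0.21771 = 0.233 m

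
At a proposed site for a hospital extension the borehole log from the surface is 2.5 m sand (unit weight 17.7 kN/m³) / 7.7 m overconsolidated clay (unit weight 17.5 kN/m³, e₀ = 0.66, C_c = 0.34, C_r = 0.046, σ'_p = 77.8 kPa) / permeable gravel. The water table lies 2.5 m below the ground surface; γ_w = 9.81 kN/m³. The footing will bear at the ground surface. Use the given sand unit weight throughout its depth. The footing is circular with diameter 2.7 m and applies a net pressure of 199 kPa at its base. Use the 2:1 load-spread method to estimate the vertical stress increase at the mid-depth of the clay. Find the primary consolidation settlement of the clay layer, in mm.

Mid-depth of clay below the ground surface: z = 2.5 + 7.7/2 = 6.35 m.
Total vertical stress at mid-clay: σ_v = 17.7×2.5 + 17.5×3.85 = 111.62 kPa.
Pore pressure: u = 9.81×(6.35 − 2.5) = 37.769 kPa.
Initial effective stress: σ'_0 = σ_v − u = 111.62 − 37.769 = 73.851 kPa.
Stress increase at mid-clay by the 2:1 spreading method:
Δσ ≈ qD²/(D+z)² = 199×2.7²/(2.7+6.35)² = 17.713 kPa
Final effective stress: σ'_f = 73.851 + 17.713 = 91.564 kPa.
σ'_f = 91.564 > σ'_p = 77.8 kPa, so the stress path crosses the preconsolidation pressure — recompression up to σ'_p, then virgin compression beyond:
S_c = H/(1+e₀)·[C_r·log₁₀(σ'_p/σ'_0) + C_c·log₁₀(σ'_f/σ'_p)]
    = 7.7/1.66 × [0.046×log₁₀(77.8/73.851) + 0.34×log₁₀(91.564/77.8)]
    = 4.6386 × [0.0010407 + 0.024053] = 0.1164 m

S_c ≈ 116 mm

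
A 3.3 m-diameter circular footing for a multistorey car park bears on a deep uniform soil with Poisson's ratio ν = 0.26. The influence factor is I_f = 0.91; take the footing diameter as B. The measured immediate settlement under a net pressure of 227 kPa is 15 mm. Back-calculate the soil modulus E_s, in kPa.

E_s ≈ 42400 kPa

S_e = q·B·(1−ν²)/E_s · I_f  ⇒  E_s = q·B·(1−ν²)·I_f / S_e.
E_s = 227 × 3.3 × 0.9324 × 0.91 / 0.015 = 42370 kPa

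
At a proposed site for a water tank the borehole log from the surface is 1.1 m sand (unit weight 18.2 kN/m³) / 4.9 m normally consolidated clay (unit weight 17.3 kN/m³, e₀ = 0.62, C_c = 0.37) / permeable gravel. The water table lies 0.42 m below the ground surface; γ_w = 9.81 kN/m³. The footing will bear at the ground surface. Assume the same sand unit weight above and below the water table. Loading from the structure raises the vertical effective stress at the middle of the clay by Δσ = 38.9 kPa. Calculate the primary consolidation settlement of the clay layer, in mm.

S_c ≈ 389 mm

Mid-depth of clay below the ground surface: z = 1.1 + 4.9/2 = 3.55 m.
Total vertical stress at mid-clay: σ_v = 18.2×1.1 + 17.3×2.45 = 62.405 kPa.
Pore pressure: u = 9.81×(3.55 − 0.42) = 30.705 kPa.
Initial effective stress: σ'_0 = σ_v − u = 62.405 − 30.705 = 31.7 kPa.
Final effective stress: σ'_f = σ'_0 + Δσ = 31.7 + 38.9 = 70.6 kPa.
Normally consolidated clay, so the full stress increment lies on the virgin compression line:
S_c = C_c·H/(1+e₀)·log₁₀(σ'_f/σ'_0) = 0.37×4.9/(1+0.62)×log₁₀(70.6/31.7)
    = 1.1191 × 0.34775 = 0.3892 m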